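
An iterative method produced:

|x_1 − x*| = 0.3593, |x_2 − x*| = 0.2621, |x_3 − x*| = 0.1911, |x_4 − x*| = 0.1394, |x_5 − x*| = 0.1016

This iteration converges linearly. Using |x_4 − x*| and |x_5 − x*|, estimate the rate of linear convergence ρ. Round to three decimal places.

0.729

ρ ≈ |x_5 − x*|/|x_4 − x*| = 0.1016/0.1394 = 0.72884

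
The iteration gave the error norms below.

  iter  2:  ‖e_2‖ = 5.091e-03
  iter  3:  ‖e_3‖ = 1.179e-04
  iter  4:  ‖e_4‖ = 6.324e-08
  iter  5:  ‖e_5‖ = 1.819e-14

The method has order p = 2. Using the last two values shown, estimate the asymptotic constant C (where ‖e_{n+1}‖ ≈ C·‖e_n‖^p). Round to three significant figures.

4.55

C ≈ ‖e_5‖ / ‖e_4‖^2
  = 1.819e-14 / (6.324e-08)^2
  = 1.819e-14 / 3.9993e-15 ≈ 4.5483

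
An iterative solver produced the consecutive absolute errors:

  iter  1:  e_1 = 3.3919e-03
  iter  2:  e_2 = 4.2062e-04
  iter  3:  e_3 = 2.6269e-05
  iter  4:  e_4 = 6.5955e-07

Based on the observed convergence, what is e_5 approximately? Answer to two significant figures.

4.9e-9

First estimate the order: p ≈ ln(e_4/e_3) / ln(e_3/e_2) = ln(6.5955e-07/2.6269e-05)/ln(2.6269e-05/4.2062e-04) = ln(0.0251075)/ln(0.062453) ≈ 1.3286.
Then e_5 ≈ e_4·(e_4/e_3)^p = 6.5955e-07·(0.0251075)^1.3286 = 6.5955e-07·0.00748133 ≈ 4.934e-09.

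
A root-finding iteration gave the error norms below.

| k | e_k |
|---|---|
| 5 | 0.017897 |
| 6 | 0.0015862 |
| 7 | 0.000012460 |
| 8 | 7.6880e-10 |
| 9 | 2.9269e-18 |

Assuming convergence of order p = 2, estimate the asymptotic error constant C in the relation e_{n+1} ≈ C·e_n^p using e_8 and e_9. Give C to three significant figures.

C ≈ e_9 / e_8^2
  = 2.9269e-18 / (7.6880e-10)^2
  = 2.9269e-18 / 5.91053e-19 ≈ 4.952

4.95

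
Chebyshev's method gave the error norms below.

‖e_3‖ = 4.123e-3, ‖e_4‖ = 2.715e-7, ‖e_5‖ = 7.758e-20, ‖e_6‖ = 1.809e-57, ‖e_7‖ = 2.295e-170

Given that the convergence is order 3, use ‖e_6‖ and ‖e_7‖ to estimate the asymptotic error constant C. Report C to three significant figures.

C ≈ ‖e_7‖ / ‖e_6‖^3
  = 2.295e-170 / (1.809e-57)^3
  = 2.295e-170 / 5.91992e-171 ≈ 3.8767

3.88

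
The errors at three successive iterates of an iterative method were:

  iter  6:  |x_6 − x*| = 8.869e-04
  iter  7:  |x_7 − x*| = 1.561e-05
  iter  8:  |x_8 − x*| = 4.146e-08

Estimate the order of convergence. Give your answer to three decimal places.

p ≈ ln(|x_8 − x*|/|x_7 − x*|) / ln(|x_7 − x*|/|x_6 − x*|)
  = ln(4.146e-08/1.561e-05) / ln(1.561e-05/8.869e-04)
  = ln(0.00265599) / ln(0.0176006)
  = -5.930938 / -4.039822 ≈ 1.468119

1.468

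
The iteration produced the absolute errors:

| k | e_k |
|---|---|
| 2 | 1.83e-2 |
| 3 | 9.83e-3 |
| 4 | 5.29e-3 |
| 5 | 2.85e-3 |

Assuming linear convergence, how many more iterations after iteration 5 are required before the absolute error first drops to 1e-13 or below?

39

Rate ρ ≈ e_5/e_4 = 2.85e-3/5.29e-3 = 0.5388.
After j more steps, e_{5+j} ≈ 2.85e-3·ρ^j; need ρ^j ≤ 1e-13/2.85e-3 = 3.50877e-11.
j ≥ ln(3.50877e-11)/ln(0.5388) = -24.0732/-0.61841 = 38.928.
So 39 more iterations are needed.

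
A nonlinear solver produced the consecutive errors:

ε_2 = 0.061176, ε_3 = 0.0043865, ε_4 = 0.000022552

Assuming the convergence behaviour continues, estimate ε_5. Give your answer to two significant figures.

First estimate the order: p ≈ ln(ε_4/ε_3) / ln(ε_3/ε_2) = ln(0.000022552/0.0043865)/ln(0.0043865/0.061176) = ln(0.00514123)/ln(0.071703) ≈ 2.0000.
Then ε_5 ≈ ε_4·(ε_4/ε_3)^p = 0.000022552·(0.00514123)^2.0000 = 0.000022552·2.64322e-05 ≈ 5.961e-10.

6.0e-10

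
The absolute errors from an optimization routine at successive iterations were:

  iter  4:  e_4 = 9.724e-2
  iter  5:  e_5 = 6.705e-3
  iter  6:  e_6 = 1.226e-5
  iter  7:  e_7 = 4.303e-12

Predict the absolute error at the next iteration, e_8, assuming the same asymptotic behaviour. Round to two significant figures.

2.6e-27

First estimate the order: p ≈ ln(e_7/e_6) / ln(e_6/e_5) = ln(4.303e-12/1.226e-5)/ln(1.226e-5/6.705e-3) = ln(3.50979e-07)/ln(0.00182849) ≈ 2.3575.
Then e_8 ≈ e_7·(e_7/e_6)^p = 4.303e-12·(3.50979e-07)^2.3575 = 4.303e-12·6.06737e-16 ≈ 2.611e-27.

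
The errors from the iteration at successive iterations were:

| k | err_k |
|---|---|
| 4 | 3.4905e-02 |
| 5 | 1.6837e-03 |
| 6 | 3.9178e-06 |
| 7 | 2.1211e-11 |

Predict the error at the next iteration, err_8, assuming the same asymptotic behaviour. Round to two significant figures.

6.2e-22

First estimate the order: p ≈ ln(err_7/err_6) / ln(err_6/err_5) = ln(2.1211e-11/3.9178e-06)/ln(3.9178e-06/1.6837e-03) = ln(5.41401e-06)/ln(0.0023269) ≈ 2.0000.
Then err_8 ≈ err_7·(err_7/err_6)^p = 2.1211e-11·(5.41401e-06)^2.0000 = 2.1211e-11·2.93115e-11 ≈ 6.217e-22.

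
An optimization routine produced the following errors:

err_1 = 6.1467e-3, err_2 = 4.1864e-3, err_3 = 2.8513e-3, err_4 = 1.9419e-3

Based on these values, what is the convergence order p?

Consecutive ratios: err_4/err_3 = 1.9419e-3/2.8513e-3 = 0.681058, err_3/err_2 = 2.8513e-3/4.1864e-3 = 0.681086.
p ≈ ln(0.681058)/ln(0.681086) = -0.3841/-0.3841 ≈ 1.00.
So the convergence is linear (order 1).

1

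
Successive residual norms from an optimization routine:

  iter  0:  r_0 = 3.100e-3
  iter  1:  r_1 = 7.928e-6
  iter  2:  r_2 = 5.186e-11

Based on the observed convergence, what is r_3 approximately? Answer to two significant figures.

First estimate the order: p ≈ ln(r_2/r_1) / ln(r_1/r_0) = ln(5.186e-11/7.928e-6)/ln(7.928e-6/3.100e-3) = ln(6.54137e-06)/ln(0.00255742) ≈ 2.0000.
Then r_3 ≈ r_2·(r_2/r_1)^p = 5.186e-11·(6.54137e-06)^2.0000 = 5.186e-11·4.27895e-11 ≈ 2.219e-21.

2.2e-21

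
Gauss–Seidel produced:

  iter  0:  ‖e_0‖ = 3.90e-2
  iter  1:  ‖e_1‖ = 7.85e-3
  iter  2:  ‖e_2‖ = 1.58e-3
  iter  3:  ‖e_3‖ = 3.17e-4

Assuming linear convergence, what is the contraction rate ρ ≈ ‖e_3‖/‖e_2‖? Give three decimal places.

ρ ≈ ‖e_3‖/‖e_2‖ = 3.17e-4/1.58e-3 = 0.20063

0.201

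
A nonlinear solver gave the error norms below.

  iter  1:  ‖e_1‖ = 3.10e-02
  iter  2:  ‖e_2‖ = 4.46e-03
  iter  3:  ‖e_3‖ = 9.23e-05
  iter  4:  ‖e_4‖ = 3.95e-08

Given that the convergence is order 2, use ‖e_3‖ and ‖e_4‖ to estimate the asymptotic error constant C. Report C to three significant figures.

C ≈ ‖e_4‖ / ‖e_3‖^2
  = 3.95e-08 / (9.23e-05)^2
  = 3.95e-08 / 8.51929e-09 ≈ 4.6365

4.64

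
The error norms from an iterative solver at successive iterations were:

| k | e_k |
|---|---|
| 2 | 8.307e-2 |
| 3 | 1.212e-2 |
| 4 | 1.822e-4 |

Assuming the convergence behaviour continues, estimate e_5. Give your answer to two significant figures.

First estimate the order: p ≈ ln(e_4/e_3) / ln(e_3/e_2) = ln(1.822e-4/1.212e-2)/ln(1.212e-2/8.307e-2) = ln(0.015033)/ln(0.145901) ≈ 2.1807.
Then e_5 ≈ e_4·(e_4/e_3)^p = 1.822e-4·(0.015033)^2.1807 = 1.822e-4·0.000105848 ≈ 1.929e-08.

1.9e-8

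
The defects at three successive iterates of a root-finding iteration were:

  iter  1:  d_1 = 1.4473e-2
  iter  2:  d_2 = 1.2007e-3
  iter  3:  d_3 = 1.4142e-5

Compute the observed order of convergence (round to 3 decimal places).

1.784

p ≈ ln(d_3/d_2) / ln(d_2/d_1)
  = ln(1.4142e-5/1.2007e-3) / ln(1.2007e-3/1.4473e-2)
  = ln(0.0117781) / ln(0.0829614)
  = -4.441513 / -2.489380 ≈ 1.784184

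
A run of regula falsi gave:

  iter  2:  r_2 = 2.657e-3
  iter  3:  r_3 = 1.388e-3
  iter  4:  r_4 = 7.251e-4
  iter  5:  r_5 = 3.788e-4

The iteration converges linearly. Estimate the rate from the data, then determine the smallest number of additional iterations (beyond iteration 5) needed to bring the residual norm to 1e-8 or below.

Rate ρ ≈ r_5/r_4 = 3.788e-4/7.251e-4 = 0.5224.
After j more steps, r_{5+j} ≈ 3.788e-4·ρ^j; need ρ^j ≤ 1e-8/3.788e-4 = 2.63992e-05.
j ≥ ln(2.63992e-05)/ln(0.5224) = -10.5422/-0.64932 = 16.236.
So 17 more iterations are needed.

17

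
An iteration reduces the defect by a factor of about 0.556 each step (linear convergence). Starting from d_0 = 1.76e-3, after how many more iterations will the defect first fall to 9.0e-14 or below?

After k steps, d_k ≈ 1.76e-3·0.556^k.
Need 0.556^k ≤ 9.0e-14/1.76e-3 = 5.11364e-11.
k ≥ ln(5.11364e-11)/ln(0.556) = -23.6965/-0.58699 = 40.370.
Smallest integer k = 41.

41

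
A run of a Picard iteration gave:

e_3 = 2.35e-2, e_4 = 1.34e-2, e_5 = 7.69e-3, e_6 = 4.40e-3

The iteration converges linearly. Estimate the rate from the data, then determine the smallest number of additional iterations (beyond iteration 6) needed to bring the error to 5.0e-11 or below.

Rate ρ ≈ e_6/e_5 = 4.40e-3/7.69e-3 = 0.5722.
After j more steps, e_{6+j} ≈ 4.40e-3·ρ^j; need ρ^j ≤ 5.0e-11/4.40e-3 = 1.13636e-08.
j ≥ ln(1.13636e-08)/ln(0.5722) = -18.2929/-0.55827 = 32.767.
So 33 more iterations are needed.

33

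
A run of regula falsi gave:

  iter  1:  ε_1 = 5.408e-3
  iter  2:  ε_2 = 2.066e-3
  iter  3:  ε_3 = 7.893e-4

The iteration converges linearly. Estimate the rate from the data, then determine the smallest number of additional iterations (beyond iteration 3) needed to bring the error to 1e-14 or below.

27

Rate ρ ≈ ε_3/ε_2 = 7.893e-4/2.066e-3 = 0.3820.
After j more steps, ε_{3+j} ≈ 7.893e-4·ρ^j; need ρ^j ≤ 1e-14/7.893e-4 = 1.26695e-11.
j ≥ ln(1.26695e-11)/ln(0.3820) = -25.0918/-0.96233 = 26.074.
So 27 more iterations are needed.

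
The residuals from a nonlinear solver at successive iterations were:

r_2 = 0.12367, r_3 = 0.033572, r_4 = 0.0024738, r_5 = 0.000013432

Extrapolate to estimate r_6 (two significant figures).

First estimate the order: p ≈ ln(r_5/r_4) / ln(r_4/r_3) = ln(0.000013432/0.0024738)/ln(0.0024738/0.033572) = ln(0.0054297)/ln(0.0736864) ≈ 2.0000.
Then r_6 ≈ r_5·(r_5/r_4)^p = 0.000013432·(0.0054297)^2.0000 = 0.000013432·2.94816e-05 ≈ 3.96e-10.

4.0e-10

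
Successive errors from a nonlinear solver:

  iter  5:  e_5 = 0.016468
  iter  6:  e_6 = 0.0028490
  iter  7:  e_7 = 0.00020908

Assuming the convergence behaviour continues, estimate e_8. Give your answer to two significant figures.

4.3e-6

First estimate the order: p ≈ ln(e_7/e_6) / ln(e_6/e_5) = ln(0.00020908/0.0028490)/ln(0.0028490/0.016468) = ln(0.0733872)/ln(0.173002) ≈ 1.4888.
Then e_8 ≈ e_7·(e_7/e_6)^p = 0.00020908·(0.0733872)^1.4888 = 0.00020908·0.0204708 ≈ 4.28e-06.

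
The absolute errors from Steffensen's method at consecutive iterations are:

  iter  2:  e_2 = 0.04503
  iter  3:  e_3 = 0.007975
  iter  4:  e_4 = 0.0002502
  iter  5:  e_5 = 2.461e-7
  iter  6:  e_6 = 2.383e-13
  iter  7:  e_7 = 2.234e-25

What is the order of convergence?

Consecutive ratios: e_7/e_6 = 2.234e-25/2.383e-13 = 9.37474e-13, e_6/e_5 = 2.383e-13/2.461e-7 = 9.68306e-07.
p ≈ ln(9.37474e-13)/ln(9.68306e-07) = -27.6956/-13.8477 ≈ 2.00.
So the convergence is quadratic (order 2).

2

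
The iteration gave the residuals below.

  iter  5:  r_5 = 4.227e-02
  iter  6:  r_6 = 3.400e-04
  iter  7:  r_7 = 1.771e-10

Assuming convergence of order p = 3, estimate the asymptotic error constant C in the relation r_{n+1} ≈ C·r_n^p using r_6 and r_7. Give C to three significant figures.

C ≈ r_7 / r_6^3
  = 1.771e-10 / (3.400e-04)^3
  = 1.771e-10 / 3.9304e-11 ≈ 4.5059

4.51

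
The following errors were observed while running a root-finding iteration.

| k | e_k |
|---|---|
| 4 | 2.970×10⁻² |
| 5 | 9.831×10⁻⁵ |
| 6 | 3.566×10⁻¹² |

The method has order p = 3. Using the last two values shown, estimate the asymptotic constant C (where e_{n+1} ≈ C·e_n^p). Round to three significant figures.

C ≈ e_6 / e_5^3
  = 3.566×10⁻¹² / (9.831×10⁻⁵)^3
  = 3.566×10⁻¹² / 9.50152e-13 ≈ 3.7531

3.75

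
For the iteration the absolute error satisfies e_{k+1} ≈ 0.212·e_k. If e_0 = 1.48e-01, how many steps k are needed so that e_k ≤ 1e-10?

14

After k steps, e_k ≈ 1.48e-01·0.212^k.
Need 0.212^k ≤ 1e-10/1.48e-01 = 6.75676e-10.
k ≥ ln(6.75676e-10)/ln(0.212) = -21.1153/-1.55117 = 13.612.
Smallest integer k = 14.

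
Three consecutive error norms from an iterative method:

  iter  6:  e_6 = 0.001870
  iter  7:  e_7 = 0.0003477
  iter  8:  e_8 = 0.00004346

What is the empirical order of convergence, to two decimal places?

p ≈ ln(e_8/e_7) / ln(e_7/e_6)
  = ln(0.00004346/0.0003477) / ln(0.0003477/0.001870)
  = ln(0.124993) / ln(0.185936)
  = -2.07950 / -1.68235 ≈ 1.23607

1.24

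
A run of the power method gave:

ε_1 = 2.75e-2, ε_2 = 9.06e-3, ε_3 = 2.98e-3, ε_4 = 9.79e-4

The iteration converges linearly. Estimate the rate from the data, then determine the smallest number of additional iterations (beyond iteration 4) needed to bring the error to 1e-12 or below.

19

Rate ρ ≈ ε_4/ε_3 = 9.79e-4/2.98e-3 = 0.3285.
After j more steps, ε_{4+j} ≈ 9.79e-4·ρ^j; need ρ^j ≤ 1e-12/9.79e-4 = 1.02145e-09.
j ≥ ln(1.02145e-09)/ln(0.3285) = -20.7020/-1.11322 = 18.597.
So 19 more iterations are needed.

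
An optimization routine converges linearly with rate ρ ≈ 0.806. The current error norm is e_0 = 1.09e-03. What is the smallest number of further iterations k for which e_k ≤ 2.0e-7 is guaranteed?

40

After k steps, e_k ≈ 1.09e-03·0.806^k.
Need 0.806^k ≤ 2.0e-7/1.09e-03 = 0.000183486.
k ≥ ln(0.000183486)/ln(0.806) = -8.6034/-0.21567 = 39.892.
Smallest integer k = 40.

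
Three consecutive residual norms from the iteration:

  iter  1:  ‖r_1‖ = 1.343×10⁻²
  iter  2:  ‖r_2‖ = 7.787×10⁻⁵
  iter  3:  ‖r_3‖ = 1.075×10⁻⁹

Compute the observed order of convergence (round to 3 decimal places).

p ≈ ln(‖r_3‖/‖r_2‖) / ln(‖r_2‖/‖r_1‖)
  = ln(1.075×10⁻⁹/7.787×10⁻⁵) / ln(7.787×10⁻⁵/1.343×10⁻²)
  = ln(1.38051e-05) / ln(0.00579821)
  = -11.190472 / -5.150206 ≈ 2.172820

2.173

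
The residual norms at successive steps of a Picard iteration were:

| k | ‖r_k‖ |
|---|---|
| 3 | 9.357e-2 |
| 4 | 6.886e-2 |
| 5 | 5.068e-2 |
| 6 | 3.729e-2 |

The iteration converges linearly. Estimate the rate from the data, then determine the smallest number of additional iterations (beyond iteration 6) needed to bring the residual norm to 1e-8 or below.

50

Rate ρ ≈ ‖r_6‖/‖r_5‖ = 3.729e-2/5.068e-2 = 0.7358.
After j more steps, ‖r_{6+j}‖ ≈ 3.729e-2·ρ^j; need ρ^j ≤ 1e-8/3.729e-2 = 2.68168e-07.
j ≥ ln(2.68168e-07)/ln(0.7358) = -15.1317/-0.30680 = 49.321.
So 50 more iterations are needed.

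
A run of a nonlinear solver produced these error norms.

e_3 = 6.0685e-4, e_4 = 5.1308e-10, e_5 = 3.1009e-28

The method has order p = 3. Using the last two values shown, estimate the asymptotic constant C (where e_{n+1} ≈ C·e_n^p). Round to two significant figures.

C ≈ e_5 / e_4^3
  = 3.1009e-28 / (5.1308e-10)^3
  = 3.1009e-28 / 1.35069e-28 ≈ 2.2958

2.3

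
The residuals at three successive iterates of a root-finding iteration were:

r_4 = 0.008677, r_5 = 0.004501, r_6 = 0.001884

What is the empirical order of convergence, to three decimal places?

1.327

p ≈ ln(r_6/r_5) / ln(r_5/r_4)
  = ln(0.001884/0.004501) / ln(0.004501/0.008677)
  = ln(0.418574) / ln(0.518728)
  = -0.870902 / -0.656376 ≈ 1.326834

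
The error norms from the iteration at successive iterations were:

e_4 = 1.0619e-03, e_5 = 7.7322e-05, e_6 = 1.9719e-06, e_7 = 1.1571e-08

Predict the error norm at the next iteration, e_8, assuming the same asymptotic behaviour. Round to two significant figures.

8.7e-12

First estimate the order: p ≈ ln(e_7/e_6) / ln(e_6/e_5) = ln(1.1571e-08/1.9719e-06)/ln(1.9719e-06/7.7322e-05) = ln(0.00586794)/ln(0.0255024) ≈ 1.4005.
Then e_8 ≈ e_7·(e_7/e_6)^p = 1.1571e-08·(0.00586794)^1.4005 = 1.1571e-08·0.000749487 ≈ 8.672e-12.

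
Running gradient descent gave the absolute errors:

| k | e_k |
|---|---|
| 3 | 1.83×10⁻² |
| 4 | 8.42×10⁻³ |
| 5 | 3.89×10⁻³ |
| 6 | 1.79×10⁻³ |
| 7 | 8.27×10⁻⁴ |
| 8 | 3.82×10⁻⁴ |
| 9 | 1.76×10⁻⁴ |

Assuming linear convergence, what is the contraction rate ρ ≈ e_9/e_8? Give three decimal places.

ρ ≈ e_9/e_8 = 1.76×10⁻⁴/3.82×10⁻⁴ = 0.46073

0.461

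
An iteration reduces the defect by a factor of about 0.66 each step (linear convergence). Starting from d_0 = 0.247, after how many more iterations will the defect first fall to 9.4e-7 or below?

31

After k steps, d_k ≈ 0.247·0.66^k.
Need 0.66^k ≤ 9.4e-7/0.247 = 3.80567e-06.
k ≥ ln(3.80567e-06)/ln(0.66) = -12.4790/-0.41552 = 30.032.
Smallest integer k = 31.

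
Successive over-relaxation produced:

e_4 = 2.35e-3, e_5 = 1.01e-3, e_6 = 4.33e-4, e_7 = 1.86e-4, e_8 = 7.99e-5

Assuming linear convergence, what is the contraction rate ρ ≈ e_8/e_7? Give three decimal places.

0.430

ρ ≈ e_8/e_7 = 7.99e-5/1.86e-4 = 0.42957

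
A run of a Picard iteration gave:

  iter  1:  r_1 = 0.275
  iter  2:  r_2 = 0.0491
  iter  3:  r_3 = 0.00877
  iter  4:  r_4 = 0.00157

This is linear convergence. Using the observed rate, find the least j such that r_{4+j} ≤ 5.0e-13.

13

Rate ρ ≈ r_4/r_3 = 0.00157/0.00877 = 0.1790.
After j more steps, r_{4+j} ≈ 0.00157·ρ^j; need ρ^j ≤ 5.0e-13/0.00157 = 3.18471e-10.
j ≥ ln(3.18471e-10)/ln(0.1790) = -21.8675/-1.72037 = 12.711.
So 13 more iterations are needed.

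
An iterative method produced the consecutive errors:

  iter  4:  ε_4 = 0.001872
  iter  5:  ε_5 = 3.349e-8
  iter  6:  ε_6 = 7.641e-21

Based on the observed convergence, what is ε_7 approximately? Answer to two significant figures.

1.7e-54

First estimate the order: p ≈ ln(ε_6/ε_5) / ln(ε_5/ε_4) = ln(7.641e-21/3.349e-8)/ln(3.349e-8/0.001872) = ln(2.28158e-13)/ln(1.789e-05) ≈ 2.6629.
Then ε_7 ≈ ε_6·(ε_6/ε_5)^p = 7.641e-21·(2.28158e-13)^2.6629 = 7.641e-21·2.16893e-34 ≈ 1.657e-54.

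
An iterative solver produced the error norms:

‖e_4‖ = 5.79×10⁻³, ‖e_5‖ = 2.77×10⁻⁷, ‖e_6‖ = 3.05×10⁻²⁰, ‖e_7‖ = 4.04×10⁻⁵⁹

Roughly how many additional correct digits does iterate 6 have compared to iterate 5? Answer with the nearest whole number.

Digits gained ≈ log₁₀(‖e_5‖/‖e_6‖) = log₁₀(2.77×10⁻⁷/3.05×10⁻²⁰) = log₁₀(9.08197e+12) ≈ 12.958.

13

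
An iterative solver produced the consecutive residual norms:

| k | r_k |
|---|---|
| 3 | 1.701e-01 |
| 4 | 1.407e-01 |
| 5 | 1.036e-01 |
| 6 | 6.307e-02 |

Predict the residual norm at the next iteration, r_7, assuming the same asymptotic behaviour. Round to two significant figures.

First estimate the order: p ≈ ln(r_6/r_5) / ln(r_5/r_4) = ln(6.307e-02/1.036e-01)/ln(1.036e-01/1.407e-01) = ln(0.608784)/ln(0.736318) ≈ 1.6214.
Then r_7 ≈ r_6·(r_6/r_5)^p = 6.307e-02·(0.608784)^1.6214 = 6.307e-02·0.447228 ≈ 0.02821.

2.8e-2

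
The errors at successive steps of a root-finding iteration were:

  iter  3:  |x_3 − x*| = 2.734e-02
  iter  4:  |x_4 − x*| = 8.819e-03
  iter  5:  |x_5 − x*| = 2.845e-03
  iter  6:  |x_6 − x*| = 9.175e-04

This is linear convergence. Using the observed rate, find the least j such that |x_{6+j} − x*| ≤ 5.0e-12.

17

Rate ρ ≈ |x_6 − x*|/|x_5 − x*| = 9.175e-04/2.845e-03 = 0.3225.
After j more steps, |x_{6+j} − x*| ≈ 9.175e-04·ρ^j; need ρ^j ≤ 5.0e-12/9.175e-04 = 5.44959e-09.
j ≥ ln(5.44959e-09)/ln(0.3225) = -19.0277/-1.13165 = 16.814.
So 17 more iterations are needed.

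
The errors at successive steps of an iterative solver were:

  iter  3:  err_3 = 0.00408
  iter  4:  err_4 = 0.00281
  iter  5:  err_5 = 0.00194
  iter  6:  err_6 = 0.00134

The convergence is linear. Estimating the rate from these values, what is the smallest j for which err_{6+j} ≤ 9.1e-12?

Rate ρ ≈ err_6/err_5 = 0.00134/0.00194 = 0.6907.
After j more steps, err_{6+j} ≈ 0.00134·ρ^j; need ρ^j ≤ 9.1e-12/0.00134 = 6.79104e-09.
j ≥ ln(6.79104e-09)/ln(0.6907) = -18.8077/-0.37005 = 50.825.
So 51 more iterations are needed.

51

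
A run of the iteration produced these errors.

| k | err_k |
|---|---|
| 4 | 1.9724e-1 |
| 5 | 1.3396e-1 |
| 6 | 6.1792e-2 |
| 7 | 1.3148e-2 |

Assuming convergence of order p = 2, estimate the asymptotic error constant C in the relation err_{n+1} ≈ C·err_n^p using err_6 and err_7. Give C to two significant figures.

C ≈ err_7 / err_6^2
  = 1.3148e-2 / (6.1792e-2)^2
  = 1.3148e-2 / 0.00381825 ≈ 3.4435

3.4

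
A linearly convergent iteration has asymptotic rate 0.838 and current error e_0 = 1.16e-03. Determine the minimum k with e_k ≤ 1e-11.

106

After k steps, e_k ≈ 1.16e-03·0.838^k.
Need 0.838^k ≤ 1e-11/1.16e-03 = 8.62069e-09.
k ≥ ln(8.62069e-09)/ln(0.838) = -18.5691/-0.17674 = 105.065.
Smallest integer k = 106.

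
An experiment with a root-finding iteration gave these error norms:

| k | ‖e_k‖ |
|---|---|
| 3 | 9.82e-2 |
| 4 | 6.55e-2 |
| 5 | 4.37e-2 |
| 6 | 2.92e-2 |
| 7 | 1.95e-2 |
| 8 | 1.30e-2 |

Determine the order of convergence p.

Consecutive ratios: ‖e_8‖/‖e_7‖ = 1.30e-2/1.95e-2 = 0.666667, ‖e_7‖/‖e_6‖ = 1.95e-2/2.92e-2 = 0.667808.
p ≈ ln(0.666667)/ln(0.667808) = -0.4055/-0.4038 ≈ 1.00.
So the convergence is linear (order 1).

1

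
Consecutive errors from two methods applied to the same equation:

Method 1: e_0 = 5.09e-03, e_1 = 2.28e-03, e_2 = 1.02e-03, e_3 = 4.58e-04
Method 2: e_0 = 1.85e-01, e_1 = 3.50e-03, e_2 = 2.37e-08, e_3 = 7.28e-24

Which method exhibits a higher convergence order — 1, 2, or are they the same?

Method 1: p ≈ ln(4.58e-04/1.02e-03)/ln(1.02e-03/2.28e-03) ≈ 1.00.
Method 2: p ≈ ln(7.28e-24/2.37e-08)/ln(2.37e-08/3.50e-03) ≈ 3.00.
Method 2 has the higher order (≈3.0 vs ≈1.0).

2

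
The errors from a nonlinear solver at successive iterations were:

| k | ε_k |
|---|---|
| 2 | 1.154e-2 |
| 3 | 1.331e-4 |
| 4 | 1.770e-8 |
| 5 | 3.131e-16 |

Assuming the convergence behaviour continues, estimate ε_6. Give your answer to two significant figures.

First estimate the order: p ≈ ln(ε_5/ε_4) / ln(ε_4/ε_3) = ln(3.131e-16/1.770e-8)/ln(1.770e-8/1.331e-4) = ln(1.76893e-08)/ln(0.000132983) ≈ 2.0000.
Then ε_6 ≈ ε_5·(ε_5/ε_4)^p = 3.131e-16·(1.76893e-08)^2.0000 = 3.131e-16·3.12911e-16 ≈ 9.797e-32.

9.8e-32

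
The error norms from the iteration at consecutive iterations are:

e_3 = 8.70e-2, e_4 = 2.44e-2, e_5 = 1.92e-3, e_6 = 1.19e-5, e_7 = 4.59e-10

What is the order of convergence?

Consecutive ratios: e_7/e_6 = 4.59e-10/1.19e-5 = 3.85714e-05, e_6/e_5 = 1.19e-5/1.92e-3 = 0.00619792.
p ≈ ln(3.85714e-05)/ln(0.00619792) = -10.1630/-5.0835 ≈ 2.00.
So the convergence is quadratic (order 2).

2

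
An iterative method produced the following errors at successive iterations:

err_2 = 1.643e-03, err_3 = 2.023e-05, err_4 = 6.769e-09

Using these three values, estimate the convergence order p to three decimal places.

p ≈ ln(err_4/err_3) / ln(err_3/err_2)
  = ln(6.769e-09/2.023e-05) / ln(2.023e-05/1.643e-03)
  = ln(0.000334602) / ln(0.0123128)
  = -8.002569 / -4.397116 ≈ 1.819959

1.820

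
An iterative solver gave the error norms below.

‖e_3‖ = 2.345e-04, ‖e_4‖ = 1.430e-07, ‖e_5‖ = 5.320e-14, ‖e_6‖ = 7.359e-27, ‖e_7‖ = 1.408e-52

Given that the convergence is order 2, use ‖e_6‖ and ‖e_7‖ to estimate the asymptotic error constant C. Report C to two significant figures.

2.6

C ≈ ‖e_7‖ / ‖e_6‖^2
  = 1.408e-52 / (7.359e-27)^2
  = 1.408e-52 / 5.41549e-53 ≈ 2.6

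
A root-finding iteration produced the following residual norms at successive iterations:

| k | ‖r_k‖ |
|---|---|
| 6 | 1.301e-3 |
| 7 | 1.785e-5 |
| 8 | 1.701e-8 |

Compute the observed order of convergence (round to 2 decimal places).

p ≈ ln(‖r_8‖/‖r_7‖) / ln(‖r_7‖/‖r_6‖)
  = ln(1.701e-8/1.785e-5) / ln(1.785e-5/1.301e-3)
  = ln(0.000952941) / ln(0.0137202)
  = -6.95596 / -4.28889 ≈ 1.62186

1.62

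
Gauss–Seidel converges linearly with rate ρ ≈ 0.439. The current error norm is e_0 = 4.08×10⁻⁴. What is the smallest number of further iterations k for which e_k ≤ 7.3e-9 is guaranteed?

14

After k steps, e_k ≈ 4.08×10⁻⁴·0.439^k.
Need 0.439^k ≤ 7.3e-9/4.08×10⁻⁴ = 1.78922e-05.
k ≥ ln(1.78922e-05)/ln(0.439) = -10.9311/-0.82326 = 13.278.
Smallest integer k = 14.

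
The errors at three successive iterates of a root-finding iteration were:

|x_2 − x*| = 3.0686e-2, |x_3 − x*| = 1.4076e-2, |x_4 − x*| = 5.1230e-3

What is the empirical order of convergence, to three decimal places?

p ≈ ln(|x_4 − x*|/|x_3 − x*|) / ln(|x_3 − x*|/|x_2 − x*|)
  = ln(5.1230e-3/1.4076e-2) / ln(1.4076e-2/3.0686e-2)
  = ln(0.363953) / ln(0.458711)
  = -1.010731 / -0.779335 ≈ 1.296915

1.297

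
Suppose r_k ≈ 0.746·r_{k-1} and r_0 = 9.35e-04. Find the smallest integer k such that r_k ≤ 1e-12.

71

After k steps, r_k ≈ 9.35e-04·0.746^k.
Need 0.746^k ≤ 1e-12/9.35e-04 = 1.06952e-09.
k ≥ ln(1.06952e-09)/ln(0.746) = -20.6561/-0.29303 = 70.491.
Smallest integer k = 71.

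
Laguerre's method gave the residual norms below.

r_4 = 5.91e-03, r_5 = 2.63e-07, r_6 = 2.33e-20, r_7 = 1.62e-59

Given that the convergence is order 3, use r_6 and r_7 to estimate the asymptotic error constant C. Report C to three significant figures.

C ≈ r_7 / r_6^3
  = 1.62e-59 / (2.33e-20)^3
  = 1.62e-59 / 1.26493e-59 ≈ 1.2807

1.28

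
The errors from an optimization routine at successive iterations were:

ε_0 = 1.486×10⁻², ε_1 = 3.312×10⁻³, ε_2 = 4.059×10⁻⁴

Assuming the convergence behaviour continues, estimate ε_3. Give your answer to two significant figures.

First estimate the order: p ≈ ln(ε_2/ε_1) / ln(ε_1/ε_0) = ln(4.059×10⁻⁴/3.312×10⁻³)/ln(3.312×10⁻³/1.486×10⁻²) = ln(0.122554)/ln(0.22288) ≈ 1.3984.
Then ε_3 ≈ ε_2·(ε_2/ε_1)^p = 4.059×10⁻⁴·(0.122554)^1.3984 = 4.059×10⁻⁴·0.0531028 ≈ 2.155e-05.

2.2e-5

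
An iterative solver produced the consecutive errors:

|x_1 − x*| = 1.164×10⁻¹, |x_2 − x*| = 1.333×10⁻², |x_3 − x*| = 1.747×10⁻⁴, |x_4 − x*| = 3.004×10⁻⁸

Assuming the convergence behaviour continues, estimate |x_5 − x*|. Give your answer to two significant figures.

First estimate the order: p ≈ ln(|x_4 − x*|/|x_3 − x*|) / ln(|x_3 − x*|/|x_2 − x*|) = ln(3.004×10⁻⁸/1.747×10⁻⁴)/ln(1.747×10⁻⁴/1.333×10⁻²) = ln(0.000171952)/ln(0.0131058) ≈ 1.9997.
Then |x_5 − x*| ≈ |x_4 − x*|·(|x_4 − x*|/|x_3 − x*|)^p = 3.004×10⁻⁸·(0.000171952)^1.9997 = 3.004×10⁻⁸·2.96445e-08 ≈ 8.905e-16.

8.9e-16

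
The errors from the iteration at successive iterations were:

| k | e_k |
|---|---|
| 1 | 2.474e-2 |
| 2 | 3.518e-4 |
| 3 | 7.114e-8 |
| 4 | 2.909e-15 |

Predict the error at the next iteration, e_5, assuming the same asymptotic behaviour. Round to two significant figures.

First estimate the order: p ≈ ln(e_4/e_3) / ln(e_3/e_2) = ln(2.909e-15/7.114e-8)/ln(7.114e-8/3.518e-4) = ln(4.08912e-08)/ln(0.000202217) ≈ 2.0000.
Then e_5 ≈ e_4·(e_4/e_3)^p = 2.909e-15·(4.08912e-08)^2.0000 = 2.909e-15·1.67209e-15 ≈ 4.864e-30.

4.9e-30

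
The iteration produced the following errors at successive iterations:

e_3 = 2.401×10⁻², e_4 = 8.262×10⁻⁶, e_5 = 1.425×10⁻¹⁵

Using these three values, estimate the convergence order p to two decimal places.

p ≈ ln(e_5/e_4) / ln(e_4/e_3)
  = ln(1.425×10⁻¹⁵/8.262×10⁻⁶) / ln(8.262×10⁻⁶/2.401×10⁻²)
  = ln(1.72476e-10) / ln(0.000344107)
  = -22.48076 / -7.97456 ≈ 2.81906

2.82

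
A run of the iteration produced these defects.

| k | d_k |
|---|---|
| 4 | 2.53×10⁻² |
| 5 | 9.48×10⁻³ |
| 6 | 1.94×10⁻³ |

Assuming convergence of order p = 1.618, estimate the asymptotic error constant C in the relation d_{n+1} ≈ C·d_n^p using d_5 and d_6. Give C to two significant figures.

C ≈ d_6 / d_5^1.618
  = 1.94×10⁻³ / (9.48×10⁻³)^1.618
  = 1.94×10⁻³ / 0.000532692 ≈ 3.6419

3.6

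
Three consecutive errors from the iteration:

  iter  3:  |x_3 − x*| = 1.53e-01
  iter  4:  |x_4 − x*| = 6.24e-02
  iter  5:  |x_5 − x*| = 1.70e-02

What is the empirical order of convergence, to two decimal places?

p ≈ ln(|x_5 − x*|/|x_4 − x*|) / ln(|x_4 − x*|/|x_3 − x*|)
  = ln(1.70e-02/6.24e-02) / ln(6.24e-02/1.53e-01)
  = ln(0.272436) / ln(0.407843)
  = -1.30035 / -0.89687 ≈ 1.44988

1.45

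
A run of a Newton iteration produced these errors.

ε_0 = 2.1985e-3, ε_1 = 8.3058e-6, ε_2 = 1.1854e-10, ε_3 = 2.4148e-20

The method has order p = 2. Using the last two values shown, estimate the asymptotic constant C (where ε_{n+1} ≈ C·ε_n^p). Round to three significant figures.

1.72

C ≈ ε_3 / ε_2^2
  = 2.4148e-20 / (1.1854e-10)^2
  = 2.4148e-20 / 1.40517e-20 ≈ 1.7185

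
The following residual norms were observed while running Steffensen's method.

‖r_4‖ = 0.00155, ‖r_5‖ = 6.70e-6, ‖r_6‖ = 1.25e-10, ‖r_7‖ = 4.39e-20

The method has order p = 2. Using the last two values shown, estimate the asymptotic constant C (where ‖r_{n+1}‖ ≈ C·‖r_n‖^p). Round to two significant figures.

2.8

C ≈ ‖r_7‖ / ‖r_6‖^2
  = 4.39e-20 / (1.25e-10)^2
  = 4.39e-20 / 1.5625e-20 ≈ 2.8096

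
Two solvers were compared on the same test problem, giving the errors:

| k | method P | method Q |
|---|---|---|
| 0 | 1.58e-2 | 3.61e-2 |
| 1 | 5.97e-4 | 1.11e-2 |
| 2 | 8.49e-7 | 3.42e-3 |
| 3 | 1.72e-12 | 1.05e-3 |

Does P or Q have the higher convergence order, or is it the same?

Method P: p ≈ ln(1.72e-12/8.49e-7)/ln(8.49e-7/5.97e-4) ≈ 2.00.
Method Q: p ≈ ln(1.05e-3/3.42e-3)/ln(3.42e-3/1.11e-2) ≈ 1.00.
Method P has the higher order (≈2.0 vs ≈1.0).

P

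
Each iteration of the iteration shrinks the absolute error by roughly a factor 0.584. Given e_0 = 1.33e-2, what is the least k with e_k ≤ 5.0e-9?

28

After k steps, e_k ≈ 1.33e-2·0.584^k.
Need 0.584^k ≤ 5.0e-9/1.33e-2 = 3.7594e-07.
k ≥ ln(3.7594e-07)/ln(0.584) = -14.7938/-0.53785 = 27.505.
Smallest integer k = 28.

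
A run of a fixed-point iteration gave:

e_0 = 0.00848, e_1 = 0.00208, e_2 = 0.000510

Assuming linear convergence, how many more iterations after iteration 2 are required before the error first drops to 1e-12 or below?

15

Rate ρ ≈ e_2/e_1 = 0.000510/0.00208 = 0.2452.
After j more steps, e_{2+j} ≈ 0.000510·ρ^j; need ρ^j ≤ 1e-12/0.000510 = 1.96078e-09.
j ≥ ln(1.96078e-09)/ln(0.2452) = -20.0499/-1.40568 = 14.263.
So 15 more iterations are needed.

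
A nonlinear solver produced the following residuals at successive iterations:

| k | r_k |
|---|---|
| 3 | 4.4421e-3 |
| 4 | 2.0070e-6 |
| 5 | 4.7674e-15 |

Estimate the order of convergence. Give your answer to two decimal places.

p ≈ ln(r_5/r_4) / ln(r_4/r_3)
  = ln(4.7674e-15/2.0070e-6) / ln(2.0070e-6/4.4421e-3)
  = ln(2.37539e-09) / ln(0.000451813)
  = -19.85810 / -7.70224 ≈ 2.57822

2.58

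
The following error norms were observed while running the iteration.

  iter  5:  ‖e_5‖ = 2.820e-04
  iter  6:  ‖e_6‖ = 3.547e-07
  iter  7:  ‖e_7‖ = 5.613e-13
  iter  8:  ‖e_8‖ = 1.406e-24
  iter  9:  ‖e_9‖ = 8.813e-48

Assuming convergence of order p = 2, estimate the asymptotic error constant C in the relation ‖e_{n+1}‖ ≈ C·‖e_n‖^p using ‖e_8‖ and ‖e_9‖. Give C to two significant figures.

C ≈ ‖e_9‖ / ‖e_8‖^2
  = 8.813e-48 / (1.406e-24)^2
  = 8.813e-48 / 1.97684e-48 ≈ 4.4581

4.5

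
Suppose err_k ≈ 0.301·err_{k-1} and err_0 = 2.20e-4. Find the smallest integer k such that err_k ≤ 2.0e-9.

After k steps, err_k ≈ 2.20e-4·0.301^k.
Need 0.301^k ≤ 2.0e-9/2.20e-4 = 9.09091e-06.
k ≥ ln(9.09091e-06)/ln(0.301) = -11.6082/-1.20065 = 9.668.
Smallest integer k = 10.

10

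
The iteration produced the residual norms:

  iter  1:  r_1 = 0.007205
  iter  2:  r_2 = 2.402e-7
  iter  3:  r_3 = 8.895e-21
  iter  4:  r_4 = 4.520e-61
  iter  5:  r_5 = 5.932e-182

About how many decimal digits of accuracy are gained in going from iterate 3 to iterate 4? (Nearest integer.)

40

Digits gained ≈ log₁₀(r_3/r_4) = log₁₀(8.895e-21/4.520e-61) = log₁₀(1.96792e+40) ≈ 40.294.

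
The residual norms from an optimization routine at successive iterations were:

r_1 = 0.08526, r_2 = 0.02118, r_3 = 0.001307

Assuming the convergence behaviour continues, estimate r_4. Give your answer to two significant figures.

5.0e-6

First estimate the order: p ≈ ln(r_3/r_2) / ln(r_2/r_1) = ln(0.001307/0.02118)/ln(0.02118/0.08526) = ln(0.0617092)/ln(0.248417) ≈ 2.0000.
Then r_4 ≈ r_3·(r_3/r_2)^p = 0.001307·(0.0617092)^2.0000 = 0.001307·0.00380803 ≈ 4.977e-06.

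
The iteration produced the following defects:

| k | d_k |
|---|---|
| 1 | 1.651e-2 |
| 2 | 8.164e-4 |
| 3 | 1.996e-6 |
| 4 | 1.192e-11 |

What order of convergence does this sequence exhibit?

2

Consecutive ratios: d_4/d_3 = 1.192e-11/1.996e-6 = 5.97194e-06, d_3/d_2 = 1.996e-6/8.164e-4 = 0.00244488.
p ≈ ln(5.97194e-06)/ln(0.00244488) = -12.0284/-6.0138 ≈ 2.00.
So the convergence is quadratic (order 2).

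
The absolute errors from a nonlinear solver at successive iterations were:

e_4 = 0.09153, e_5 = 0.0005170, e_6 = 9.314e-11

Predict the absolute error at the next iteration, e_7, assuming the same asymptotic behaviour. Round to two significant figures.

First estimate the order: p ≈ ln(e_6/e_5) / ln(e_5/e_4) = ln(9.314e-11/0.0005170)/ln(0.0005170/0.09153) = ln(1.80155e-07)/ln(0.00564842) ≈ 3.0001.
Then e_7 ≈ e_6·(e_6/e_5)^p = 9.314e-11·(1.80155e-07)^3.0001 = 9.314e-11·5.83801e-21 ≈ 5.438e-31.

5.4e-31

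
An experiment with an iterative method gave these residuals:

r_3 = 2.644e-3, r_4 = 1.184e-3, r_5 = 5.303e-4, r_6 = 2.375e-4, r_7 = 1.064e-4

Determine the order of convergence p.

Consecutive ratios: r_7/r_6 = 1.064e-4/2.375e-4 = 0.448, r_6/r_5 = 2.375e-4/5.303e-4 = 0.44786.
p ≈ ln(0.448)/ln(0.44786) = -0.8030/-0.8033 ≈ 1.00.
So the convergence is linear (order 1).

1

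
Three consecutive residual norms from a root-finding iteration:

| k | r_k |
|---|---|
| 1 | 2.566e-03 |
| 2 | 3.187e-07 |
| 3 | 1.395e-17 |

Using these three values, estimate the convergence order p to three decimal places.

p ≈ ln(r_3/r_2) / ln(r_2/r_1)
  = ln(1.395e-17/3.187e-07) / ln(3.187e-07/2.566e-03)
  = ln(4.37716e-11) / ln(0.000124201)
  = -23.852036 / -8.993609 ≈ 2.652110

2.652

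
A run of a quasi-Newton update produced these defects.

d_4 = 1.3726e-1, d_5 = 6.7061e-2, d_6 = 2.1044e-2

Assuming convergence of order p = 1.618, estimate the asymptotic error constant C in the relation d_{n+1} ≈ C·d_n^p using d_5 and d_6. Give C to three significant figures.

1.67

C ≈ d_6 / d_5^1.618
  = 2.1044e-2 / (6.7061e-2)^1.618
  = 2.1044e-2 / 0.0126249 ≈ 1.6669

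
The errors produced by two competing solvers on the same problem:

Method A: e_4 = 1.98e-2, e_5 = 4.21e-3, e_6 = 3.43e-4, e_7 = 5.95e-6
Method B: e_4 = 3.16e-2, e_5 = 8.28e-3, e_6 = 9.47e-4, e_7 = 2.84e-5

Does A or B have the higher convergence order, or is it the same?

Method A: p ≈ ln(5.95e-6/3.43e-4)/ln(3.43e-4/4.21e-3) ≈ 1.62.
Method B: p ≈ ln(2.84e-5/9.47e-4)/ln(9.47e-4/8.28e-3) ≈ 1.62.
Both orders ≈ 1.6 — effectively the same.

same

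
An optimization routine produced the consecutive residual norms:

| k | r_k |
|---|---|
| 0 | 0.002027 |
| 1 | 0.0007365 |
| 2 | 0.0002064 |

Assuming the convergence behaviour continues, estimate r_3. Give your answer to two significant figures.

First estimate the order: p ≈ ln(r_2/r_1) / ln(r_1/r_0) = ln(0.0002064/0.0007365)/ln(0.0007365/0.002027) = ln(0.280244)/ln(0.363345) ≈ 1.2565.
Then r_3 ≈ r_2·(r_2/r_1)^p = 0.0002064·(0.280244)^1.2565 = 0.0002064·0.202222 ≈ 4.174e-05.

4.2e-5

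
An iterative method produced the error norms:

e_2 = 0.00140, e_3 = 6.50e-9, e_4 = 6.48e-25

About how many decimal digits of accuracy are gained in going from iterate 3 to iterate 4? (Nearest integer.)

Digits gained ≈ log₁₀(e_3/e_4) = log₁₀(6.50e-9/6.48e-25) = log₁₀(1.00309e+16) ≈ 16.001.

16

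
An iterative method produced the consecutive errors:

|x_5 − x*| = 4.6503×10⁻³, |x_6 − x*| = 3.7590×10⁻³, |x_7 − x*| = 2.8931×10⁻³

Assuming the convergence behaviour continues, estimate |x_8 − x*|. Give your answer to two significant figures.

2.1e-3

First estimate the order: p ≈ ln(|x_7 − x*|/|x_6 − x*|) / ln(|x_6 − x*|/|x_5 − x*|) = ln(2.8931×10⁻³/3.7590×10⁻³)/ln(3.7590×10⁻³/4.6503×10⁻³) = ln(0.769646)/ln(0.808335) ≈ 1.2305.
Then |x_8 − x*| ≈ |x_7 − x*|·(|x_7 − x*|/|x_6 − x*|)^p = 2.8931×10⁻³·(0.769646)^1.2305 = 2.8931×10⁻³·0.724571 ≈ 0.002096.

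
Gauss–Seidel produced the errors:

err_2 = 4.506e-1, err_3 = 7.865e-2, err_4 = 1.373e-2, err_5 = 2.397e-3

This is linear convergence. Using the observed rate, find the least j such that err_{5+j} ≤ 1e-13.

14

Rate ρ ≈ err_5/err_4 = 2.397e-3/1.373e-2 = 0.1746.
After j more steps, err_{5+j} ≈ 2.397e-3·ρ^j; need ρ^j ≤ 1e-13/2.397e-3 = 4.17188e-11.
j ≥ ln(4.17188e-11)/ln(0.1746) = -23.9001/-1.74526 = 13.694.
So 14 more iterations are needed.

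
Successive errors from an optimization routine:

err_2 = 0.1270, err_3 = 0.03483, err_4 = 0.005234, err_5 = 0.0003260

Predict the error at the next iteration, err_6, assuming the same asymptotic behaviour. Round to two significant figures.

5.6e-6

First estimate the order: p ≈ ln(err_5/err_4) / ln(err_4/err_3) = ln(0.0003260/0.005234)/ln(0.005234/0.03483) = ln(0.0622851)/ln(0.150273) ≈ 1.4647.
Then err_6 ≈ err_5·(err_5/err_4)^p = 0.0003260·(0.0622851)^1.4647 = 0.0003260·0.0171449 ≈ 5.589e-06.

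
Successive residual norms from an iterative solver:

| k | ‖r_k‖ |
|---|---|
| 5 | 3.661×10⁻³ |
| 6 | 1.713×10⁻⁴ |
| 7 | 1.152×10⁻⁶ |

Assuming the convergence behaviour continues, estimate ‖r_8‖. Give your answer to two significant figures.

First estimate the order: p ≈ ln(‖r_7‖/‖r_6‖) / ln(‖r_6‖/‖r_5‖) = ln(1.152×10⁻⁶/1.713×10⁻⁴)/ln(1.713×10⁻⁴/3.661×10⁻³) = ln(0.00672504)/ln(0.0467905) ≈ 1.6335.
Then ‖r_8‖ ≈ ‖r_7‖·(‖r_7‖/‖r_6‖)^p = 1.152×10⁻⁶·(0.00672504)^1.6335 = 1.152×10⁻⁶·0.000282839 ≈ 3.258e-10.

3.3e-10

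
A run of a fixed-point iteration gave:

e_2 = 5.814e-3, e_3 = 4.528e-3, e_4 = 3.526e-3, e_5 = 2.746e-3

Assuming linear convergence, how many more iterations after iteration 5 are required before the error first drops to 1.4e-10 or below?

68

Rate ρ ≈ e_5/e_4 = 2.746e-3/3.526e-3 = 0.7788.
After j more steps, e_{5+j} ≈ 2.746e-3·ρ^j; need ρ^j ≤ 1.4e-10/2.746e-3 = 5.09832e-08.
j ≥ ln(5.09832e-08)/ln(0.7788) = -16.7918/-0.25000 = 67.167.
So 68 more iterations are needed.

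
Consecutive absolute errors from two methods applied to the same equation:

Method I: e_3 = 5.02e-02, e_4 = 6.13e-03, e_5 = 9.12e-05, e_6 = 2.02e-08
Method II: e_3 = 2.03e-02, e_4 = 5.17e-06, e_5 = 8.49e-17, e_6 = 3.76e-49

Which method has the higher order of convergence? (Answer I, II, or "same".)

Method I: p ≈ ln(2.02e-08/9.12e-05)/ln(9.12e-05/6.13e-03) ≈ 2.00.
Method II: p ≈ ln(3.76e-49/8.49e-17)/ln(8.49e-17/5.17e-06) ≈ 3.00.
Method II has the higher order (≈3.0 vs ≈2.0).

II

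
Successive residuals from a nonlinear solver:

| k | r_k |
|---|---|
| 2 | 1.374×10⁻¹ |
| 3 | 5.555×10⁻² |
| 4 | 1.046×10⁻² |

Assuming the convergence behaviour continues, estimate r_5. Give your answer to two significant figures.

First estimate the order: p ≈ ln(r_4/r_3) / ln(r_3/r_2) = ln(1.046×10⁻²/5.555×10⁻²)/ln(5.555×10⁻²/1.374×10⁻¹) = ln(0.188299)/ln(0.404294) ≈ 1.8438.
Then r_5 ≈ r_4·(r_4/r_3)^p = 1.046×10⁻²·(0.188299)^1.8438 = 1.046×10⁻²·0.0460219 ≈ 0.0004814.

4.8e-4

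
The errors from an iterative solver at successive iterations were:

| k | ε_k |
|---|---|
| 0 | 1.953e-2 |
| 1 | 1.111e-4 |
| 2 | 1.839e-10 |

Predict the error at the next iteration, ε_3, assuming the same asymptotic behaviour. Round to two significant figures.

2.4e-25

First estimate the order: p ≈ ln(ε_2/ε_1) / ln(ε_1/ε_0) = ln(1.839e-10/1.111e-4)/ln(1.111e-4/1.953e-2) = ln(1.65527e-06)/ln(0.00568868) ≈ 2.5751.
Then ε_3 ≈ ε_2·(ε_2/ε_1)^p = 1.839e-10·(1.65527e-06)^2.5751 = 1.839e-10·1.29721e-15 ≈ 2.386e-25.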